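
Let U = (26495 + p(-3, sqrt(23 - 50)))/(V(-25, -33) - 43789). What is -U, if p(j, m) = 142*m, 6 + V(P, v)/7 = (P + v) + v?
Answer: 26495/44468 + 213*I*sqrt(3)/22234 ≈ 0.59582 + 0.016593*I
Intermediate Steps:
V(P, v) = -42 + 7*P + 14*v (V(P, v) = -42 + 7*((P + v) + v) = -42 + 7*(P + 2*v) = -42 + (7*P + 14*v) = -42 + 7*P + 14*v)
U = -26495/44468 - 213*I*sqrt(3)/22234 (U = (26495 + 142*sqrt(23 - 50))/((-42 + 7*(-25) + 14*(-33)) - 43789) = (26495 + 142*sqrt(-27))/((-42 - 175 - 462) - 43789) = (26495 + 142*(3*I*sqrt(3)))/(-679 - 43789) = (26495 + 426*I*sqrt(3))/(-44468) = (26495 + 426*I*sqrt(3))*(-1/44468) = -26495/44468 - 213*I*sqrt(3)/22234 ≈ -0.59582 - 0.016593*I)
-U = -(-26495/44468 - 213*I*sqrt(3)/22234) = 26495/44468 + 213*I*sqrt(3)/22234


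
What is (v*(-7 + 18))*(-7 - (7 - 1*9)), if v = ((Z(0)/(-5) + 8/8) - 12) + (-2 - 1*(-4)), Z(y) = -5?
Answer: 440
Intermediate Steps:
v = -8 (v = ((-5/(-5) + 8/8) - 12) + (-2 - 1*(-4)) = ((-5*(-⅕) + 8*(⅛)) - 12) + (-2 + 4) = ((1 + 1) - 12) + 2 = (2 - 12) + 2 = -10 + 2 = -8)
(v*(-7 + 18))*(-7 - (7 - 1*9)) = (-8*(-7 + 18))*(-7 - (7 - 1*9)) = (-8*11)*(-7 - (7 - 9)) = -88*(-7 - 1*(-2)) = -88*(-7 + 2) = -88*(-5) = 440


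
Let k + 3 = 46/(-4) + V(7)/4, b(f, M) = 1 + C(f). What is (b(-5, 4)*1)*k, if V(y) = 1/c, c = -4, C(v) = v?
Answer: 233/4 ≈ 58.250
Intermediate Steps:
b(f, M) = 1 + f
V(y) = -1/4 (V(y) = 1/(-4) = -1/4)
k = -233/16 (k = -3 + (46/(-4) - 1/4/4) = -3 + (46*(-1/4) - 1/4*1/4) = -3 + (-23/2 - 1/16) = -3 - 185/16 = -233/16 ≈ -14.563)
(b(-5, 4)*1)*k = ((1 - 5)*1)*(-233/16) = -4*1*(-233/16) = -4*(-233/16) = 233/4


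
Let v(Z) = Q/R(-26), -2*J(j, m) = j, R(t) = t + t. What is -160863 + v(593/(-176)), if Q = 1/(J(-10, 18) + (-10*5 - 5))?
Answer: -418243799/2600 ≈ -1.6086e+5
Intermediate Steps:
R(t) = 2*t
J(j, m) = -j/2
Q = -1/50 (Q = 1/(-½*(-10) + (-10*5 - 5)) = 1/(5 + (-50 - 5)) = 1/(5 - 55) = 1/(-50) = -1/50 ≈ -0.020000)
v(Z) = 1/2600 (v(Z) = -1/(50*(2*(-26))) = -1/50/(-52) = -1/50*(-1/52) = 1/2600)
-160863 + v(593/(-176)) = -160863 + 1/2600 = -418243799/2600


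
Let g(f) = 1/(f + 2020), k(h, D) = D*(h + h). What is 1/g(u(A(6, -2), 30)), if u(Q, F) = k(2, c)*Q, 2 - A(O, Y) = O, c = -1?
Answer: 2036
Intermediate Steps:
k(h, D) = 2*D*h (k(h, D) = D*(2*h) = 2*D*h)
A(O, Y) = 2 - O
u(Q, F) = -4*Q (u(Q, F) = (2*(-1)*2)*Q = -4*Q)
g(f) = 1/(2020 + f)
1/g(u(A(6, -2), 30)) = 1/(1/(2020 - 4*(2 - 1*6))) = 1/(1/(2020 - 4*(2 - 6))) = 1/(1/(2020 - 4*(-4))) = 1/(1/(2020 + 16)) = 1/(1/2036) = 2036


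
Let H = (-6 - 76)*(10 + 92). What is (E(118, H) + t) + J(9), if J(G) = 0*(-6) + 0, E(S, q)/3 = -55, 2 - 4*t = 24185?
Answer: -24843/4 ≈ -6210.8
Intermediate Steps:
t = -24183/4 (t = 1/2 - 1/4*24185 = 1/2 - 24185/4 = -24183/4 ≈ -6045.8)
H = -8364 (H = -82*102 = -8364)
E(S, q) = -165 (E(S, q) = 3*(-55) = -165)
J(G) = 0 (J(G) = 0 + 0 = 0)
(E(118, H) + t) + J(9) = (-165 - 24183/4) + 0 = -24843/4 + 0 = -24843/4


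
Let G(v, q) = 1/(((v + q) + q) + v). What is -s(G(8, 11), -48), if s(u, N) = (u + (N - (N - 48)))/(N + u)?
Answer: 1825/1823 ≈ 1.0011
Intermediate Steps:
G(v, q) = 1/(2*q + 2*v) (G(v, q) = 1/(((q + v) + q) + v) = 1/((v + 2*q) + v) = 1/(2*q + 2*v))
s(u, N) = (48 + u)/(N + u) (s(u, N) = (u + (N - (-48 + N)))/(N + u) = (u + (N + (48 - N)))/(N + u) = (u + 48)/(N + u) = (48 + u)/(N + u))
-s(G(8, 11), -48) = -(48 + 1/(2*(11 + 8)))/(-48 + 1/(2*(11 + 8))) = -(48 + (½)/19)/(-48 + (½)/19) = -(48 + (½)*(1/19))/(-48 + (½)*(1/19)) = -(48 + 1/38)/(-48 + 1/38) = -1825/((-1823/38)*38) = -(-38)*1825/(1823*38) = -1*(-1825/1823) = 1825/1823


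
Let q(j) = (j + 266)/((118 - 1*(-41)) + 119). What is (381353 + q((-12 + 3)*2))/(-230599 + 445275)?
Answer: 53008191/29839964 ≈ 1.7764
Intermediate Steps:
q(j) = 133/139 + j/278 (q(j) = (266 + j)/((118 + 41) + 119) = (266 + j)/(159 + 119) = (266 + j)/278 = (266 + j)*(1/278) = 133/139 + j/278)
(381353 + q((-12 + 3)*2))/(-230599 + 445275) = (381353 + (133/139 + ((-12 + 3)*2)/278))/(-230599 + 445275) = (381353 + (133/139 + (-9*2)/278))/214676 = (381353 + (133/139 + (1/278)*(-18)))*(1/214676) = (381353 + (133/139 - 9/139))*(1/214676) = (381353 + 124/139)*(1/214676) = (53008191/139)*(1/214676) = 53008191/29839964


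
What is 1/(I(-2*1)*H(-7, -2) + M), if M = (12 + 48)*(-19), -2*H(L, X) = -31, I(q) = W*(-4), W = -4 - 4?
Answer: -1/644 ≈ -0.0015528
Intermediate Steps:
W = -8
I(q) = 32 (I(q) = -8*(-4) = 32)
H(L, X) = 31/2 (H(L, X) = -1/2*(-31) = 31/2)
M = -1140 (M = 60*(-19) = -1140)
1/(I(-2*1)*H(-7, -2) + M) = 1/(32*(31/2) - 1140) = 1/(496 - 1140) = 1/(-644) = -1/644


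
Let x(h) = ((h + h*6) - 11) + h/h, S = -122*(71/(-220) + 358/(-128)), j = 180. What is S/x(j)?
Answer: 669841/2200000 ≈ 0.30447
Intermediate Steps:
S = 669841/1760 (S = -122*(71*(-1/220) + 358*(-1/128)) = -122*(-71/220 - 179/64) = -122*(-10981/3520) = 669841/1760 ≈ 380.59)
x(h) = -10 + 7*h (x(h) = ((h + 6*h) - 11) + 1 = (7*h - 11) + 1 = (-11 + 7*h) + 1 = -10 + 7*h)
S/x(j) = 669841/(1760*(-10 + 7*180)) = 669841/(1760*(-10 + 1260)) = (669841/1760)/1250 = (669841/1760)*(1/1250) = 669841/2200000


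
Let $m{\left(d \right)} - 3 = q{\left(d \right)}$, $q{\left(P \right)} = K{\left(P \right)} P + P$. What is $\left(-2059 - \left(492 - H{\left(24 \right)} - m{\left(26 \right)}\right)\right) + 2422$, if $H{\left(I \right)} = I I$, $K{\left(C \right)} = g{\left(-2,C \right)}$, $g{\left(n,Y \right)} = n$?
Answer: $424$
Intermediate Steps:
$K{\left(C \right)} = -2$
$q{\left(P \right)} = - P$ ($q{\left(P \right)} = - 2 P + P = - P$)
$m{\left(d \right)} = 3 - d$
$H{\left(I \right)} = I^{2}$
$\left(-2059 - \left(492 - H{\left(24 \right)} - m{\left(26 \right)}\right)\right) + 2422 = \left(-2059 + \left(\left(\left(3 - 26\right) + 24^{2}\right) - 492\right)\right) + 2422 = \left(-2059 + \left(\left(\left(3 - 26\right) + 576\right) - 492\right)\right) + 2422 = \left(-2059 + \left(\left(-23 + 576\right) - 492\right)\right) + 2422 = \left(-2059 + \left(553 - 492\right)\right) + 2422 = \left(-2059 + 61\right) + 2422 = -1998 + 2422 = 424$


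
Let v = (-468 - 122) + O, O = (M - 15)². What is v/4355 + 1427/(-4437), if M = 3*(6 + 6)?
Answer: -6875698/19323135 ≈ -0.35583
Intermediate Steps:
M = 36 (M = 3*12 = 36)
O = 441 (O = (36 - 15)² = 21² = 441)
v = -149 (v = (-468 - 122) + 441 = -590 + 441 = -149)
v/4355 + 1427/(-4437) = -149/4355 + 1427/(-4437) = -149*1/4355 + 1427*(-1/4437) = -149/4355 - 1427/4437 = -6875698/19323135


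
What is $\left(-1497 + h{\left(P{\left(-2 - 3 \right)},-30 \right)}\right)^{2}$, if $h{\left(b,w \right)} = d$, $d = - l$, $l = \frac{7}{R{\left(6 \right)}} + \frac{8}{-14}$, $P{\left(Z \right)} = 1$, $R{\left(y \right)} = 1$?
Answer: $\frac{110754576}{49} \approx 2.2603 \cdot 10^{6}$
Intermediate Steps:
$l = \frac{45}{7}$ ($l = \frac{7}{1} + \frac{8}{-14} = 7 \cdot 1 + 8 \left(- \frac{1}{14}\right) = 7 - \frac{4}{7} = \frac{45}{7} \approx 6.4286$)
$d = - \frac{45}{7}$ ($d = \left(-1\right) \frac{45}{7} = - \frac{45}{7} \approx -6.4286$)
$h{\left(b,w \right)} = - \frac{45}{7}$
$\left(-1497 + h{\left(P{\left(-2 - 3 \right)},-30 \right)}\right)^{2} = \left(-1497 - \frac{45}{7}\right)^{2} = \left(- \frac{10524}{7}\right)^{2} = \frac{110754576}{49}$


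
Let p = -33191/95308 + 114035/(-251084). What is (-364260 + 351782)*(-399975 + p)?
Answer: 7464609821329777467/1495644617 ≈ 4.9909e+9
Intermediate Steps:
p = -2400272103/2991289234 (p = -33191*1/95308 + 114035*(-1/251084) = -33191/95308 - 114035/251084 = -2400272103/2991289234 ≈ -0.80242)
(-364260 + 351782)*(-399975 + p) = (-364260 + 351782)*(-399975 - 2400272103/2991289234) = -12478*(-1196443311641253/2991289234) = 7464609821329777467/1495644617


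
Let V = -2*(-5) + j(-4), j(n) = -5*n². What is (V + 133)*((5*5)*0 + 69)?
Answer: 4347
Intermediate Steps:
V = -70 (V = -2*(-5) - 5*(-4)² = 10 - 5*16 = 10 - 80 = -70)
(V + 133)*((5*5)*0 + 69) = (-70 + 133)*((5*5)*0 + 69) = 63*(25*0 + 69) = 63*(0 + 69) = 63*69 = 4347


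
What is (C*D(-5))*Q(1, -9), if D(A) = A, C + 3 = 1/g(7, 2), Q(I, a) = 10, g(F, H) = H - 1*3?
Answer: 200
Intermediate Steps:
g(F, H) = -3 + H (g(F, H) = H - 3 = -3 + H)
C = -4 (C = -3 + 1/(-3 + 2) = -3 + 1/(-1) = -3 - 1 = -4)
(C*D(-5))*Q(1, -9) = -4*(-5)*10 = 20*10 = 200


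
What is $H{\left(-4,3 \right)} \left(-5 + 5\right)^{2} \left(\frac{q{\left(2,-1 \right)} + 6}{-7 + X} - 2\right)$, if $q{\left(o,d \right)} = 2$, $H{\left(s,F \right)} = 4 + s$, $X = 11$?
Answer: $0$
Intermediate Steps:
$H{\left(-4,3 \right)} \left(-5 + 5\right)^{2} \left(\frac{q{\left(2,-1 \right)} + 6}{-7 + X} - 2\right) = \left(4 - 4\right) \left(-5 + 5\right)^{2} \left(\frac{2 + 6}{-7 + 11} - 2\right) = 0 \cdot 0^{2} \left(\frac{8}{4} - 2\right) = 0 \cdot 0 \left(8 \cdot \frac{1}{4} - 2\right) = 0 \left(2 - 2\right) = 0 \cdot 0 = 0$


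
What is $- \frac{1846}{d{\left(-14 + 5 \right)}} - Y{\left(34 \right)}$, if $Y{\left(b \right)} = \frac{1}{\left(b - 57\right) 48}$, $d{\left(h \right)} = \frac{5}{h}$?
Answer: $\frac{18341861}{5520} \approx 3322.8$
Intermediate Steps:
$Y{\left(b \right)} = \frac{1}{48 \left(-57 + b\right)}$ ($Y{\left(b \right)} = \frac{1}{-57 + b} \frac{1}{48} = \frac{1}{48 \left(-57 + b\right)}$)
$- \frac{1846}{d{\left(-14 + 5 \right)}} - Y{\left(34 \right)} = - \frac{1846}{5 \frac{1}{-14 + 5}} - \frac{1}{48 \left(-57 + 34\right)} = - \frac{1846}{5 \frac{1}{-9}} - \frac{1}{48 \left(-23\right)} = - \frac{1846}{5 \left(- \frac{1}{9}\right)} - \frac{1}{48} \left(- \frac{1}{23}\right) = - \frac{1846}{- \frac{5}{9}} - - \frac{1}{1104} = \left(-1846\right) \left(- \frac{9}{5}\right) + \frac{1}{1104} = \frac{16614}{5} + \frac{1}{1104} = \frac{18341861}{5520}$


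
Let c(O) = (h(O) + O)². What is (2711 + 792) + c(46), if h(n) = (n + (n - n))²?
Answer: 4677747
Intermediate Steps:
h(n) = n² (h(n) = (n + 0)² = n²)
c(O) = (O + O²)² (c(O) = (O² + O)² = (O + O²)²)
(2711 + 792) + c(46) = (2711 + 792) + 46²*(1 + 46)² = 3503 + 2116*47² = 3503 + 2116*2209 = 3503 + 4674244 = 4677747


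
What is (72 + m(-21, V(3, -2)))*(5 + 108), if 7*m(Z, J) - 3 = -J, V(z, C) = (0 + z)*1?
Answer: 8136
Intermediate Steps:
V(z, C) = z (V(z, C) = z*1 = z)
m(Z, J) = 3/7 - J/7 (m(Z, J) = 3/7 + (-J)/7 = 3/7 - J/7)
(72 + m(-21, V(3, -2)))*(5 + 108) = (72 + (3/7 - 1/7*3))*(5 + 108) = (72 + (3/7 - 3/7))*113 = (72 + 0)*113 = 72*113 = 8136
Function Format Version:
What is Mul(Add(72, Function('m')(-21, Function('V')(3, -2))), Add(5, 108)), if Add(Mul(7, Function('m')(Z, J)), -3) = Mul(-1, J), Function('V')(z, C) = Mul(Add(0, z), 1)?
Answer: 8136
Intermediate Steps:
Function('V')(z, C) = z (Function('V')(z, C) = Mul(z, 1) = z)
Function('m')(Z, J) = Add(Rational(3, 7), Mul(Rational(-1, 7), J)) (Function('m')(Z, J) = Add(Rational(3, 7), Mul(Rational(1, 7), Mul(-1, J))) = Add(Rational(3, 7), Mul(Rational(-1, 7), J)))
Mul(Add(72, Function('m')(-21, Function('V')(3, -2))), Add(5, 108)) = Mul(Add(72, Add(Rational(3, 7), Mul(Rational(-1, 7), 3))), Add(5, 108)) = Mul(Add(72, Add(Rational(3, 7), Rational(-3, 7))), 113) = Mul(Add(72, 0), 113) = Mul(72, 113) = 8136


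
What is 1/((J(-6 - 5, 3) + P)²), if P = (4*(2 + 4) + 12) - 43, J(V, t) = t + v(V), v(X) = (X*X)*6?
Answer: 1/521284 ≈ 1.9183e-6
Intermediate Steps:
v(X) = 6*X² (v(X) = X²*6 = 6*X²)
J(V, t) = t + 6*V²
P = -7 (P = (4*6 + 12) - 43 = (24 + 12) - 43 = 36 - 43 = -7)
1/((J(-6 - 5, 3) + P)²) = 1/(((3 + 6*(-6 - 5)²) - 7)²) = 1/(((3 + 6*(-11)²) - 7)²) = 1/(((3 + 6*121) - 7)²) = 1/(((3 + 726) - 7)²) = 1/((729 - 7)²) = 1/(722²) = 1/521284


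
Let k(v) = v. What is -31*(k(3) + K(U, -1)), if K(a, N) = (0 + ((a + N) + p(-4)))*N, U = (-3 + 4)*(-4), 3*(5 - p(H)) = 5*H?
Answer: 341/3 ≈ 113.67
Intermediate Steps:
p(H) = 5 - 5*H/3
U = -4 (U = 1*(-4) = -4)
K(a, N) = N*(35/3 + N + a) (K(a, N) = (0 + ((a + N) + (5 - 5/3*(-4))))*N = (0 + ((N + a) + (5 + 20/3)))*N = (0 + ((N + a) + 35/3))*N = (0 + (35/3 + N + a))*N = (35/3 + N + a)*N = N*(35/3 + N + a))
-31*(k(3) + K(U, -1)) = -31*(3 + (⅓)*(-1)*(35 + 3*(-1) + 3*(-4))) = -31*(3 + (⅓)*(-1)*(35 - 3 - 12)) = -31*(3 + (⅓)*(-1)*20) = -31*(3 - 20/3) = -31*(-11/3) = 341/3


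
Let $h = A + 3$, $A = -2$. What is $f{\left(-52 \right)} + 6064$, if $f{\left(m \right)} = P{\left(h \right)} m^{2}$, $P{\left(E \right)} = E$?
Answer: $8768$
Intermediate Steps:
$h = 1$ ($h = -2 + 3 = 1$)
$f{\left(m \right)} = m^{2}$ ($f{\left(m \right)} = 1 m^{2} = m^{2}$)
$f{\left(-52 \right)} + 6064 = \left(-52\right)^{2} + 6064 = 2704 + 6064 = 8768$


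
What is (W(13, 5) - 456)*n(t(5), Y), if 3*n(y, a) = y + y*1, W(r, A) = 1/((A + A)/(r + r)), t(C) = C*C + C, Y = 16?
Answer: -9068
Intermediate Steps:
t(C) = C + C**2 (t(C) = C**2 + C = C + C**2)
W(r, A) = r/A (W(r, A) = 1/((2*A)/((2*r))) = 1/((2*A)*(1/(2*r))) = 1/(A/r) = r/A)
n(y, a) = 2*y/3 (n(y, a) = (y + y*1)/3 = (y + y)/3 = (2*y)/3 = 2*y/3)
(W(13, 5) - 456)*n(t(5), Y) = (13/5 - 456)*(2*(5*(1 + 5))/3) = (13*(1/5) - 456)*(2*(5*6)/3) = (13/5 - 456)*((2/3)*30) = -2267/5*20 = -9068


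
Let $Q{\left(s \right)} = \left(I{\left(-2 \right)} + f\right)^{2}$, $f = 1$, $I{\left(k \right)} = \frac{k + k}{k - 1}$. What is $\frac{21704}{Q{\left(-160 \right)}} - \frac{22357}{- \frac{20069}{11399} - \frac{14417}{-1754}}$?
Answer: $\frac{3322251766874}{6327779493} \approx 525.03$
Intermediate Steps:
$I{\left(k \right)} = \frac{2 k}{-1 + k}$
$Q{\left(s \right)} = \frac{49}{9}$ ($Q{\left(s \right)} = \left(2 \left(-2\right) \frac{1}{-1 - 2} + 1\right)^{2} = \left(2 \left(-2\right) \frac{1}{-3} + 1\right)^{2} = \left(2 \left(-2\right) \left(- \frac{1}{3}\right) + 1\right)^{2} = \left(\frac{4}{3} + 1\right)^{2} = \left(\frac{7}{3}\right)^{2} = \frac{49}{9}$)
$\frac{21704}{Q{\left(-160 \right)}} - \frac{22357}{- \frac{20069}{11399} - \frac{14417}{-1754}} = \frac{21704}{\frac{49}{9}} - \frac{22357}{- \frac{20069}{11399} - \frac{14417}{-1754}} = 21704 \cdot \frac{9}{49} - \frac{22357}{\left(-20069\right) \frac{1}{11399} - - \frac{14417}{1754}} = \frac{195336}{49} - \frac{22357}{- \frac{20069}{11399} + \frac{14417}{1754}} = \frac{195336}{49} - \frac{22357}{\frac{129138357}{19993846}} = \frac{195336}{49} - \frac{447002415022}{129138357} = \frac{3322251766874}{6327779493}$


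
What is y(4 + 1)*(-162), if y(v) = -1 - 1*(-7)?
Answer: -972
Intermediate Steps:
y(v) = 6 (y(v) = -1 + 7 = 6)
y(4 + 1)*(-162) = 6*(-162) = -972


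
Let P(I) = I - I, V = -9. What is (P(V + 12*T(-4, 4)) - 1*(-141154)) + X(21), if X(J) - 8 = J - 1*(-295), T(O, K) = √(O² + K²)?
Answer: 141478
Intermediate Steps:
T(O, K) = √(K² + O²)
X(J) = 303 + J (X(J) = 8 + (J - 1*(-295)) = 8 + (J + 295) = 8 + (295 + J) = 303 + J)
P(I) = 0
(P(V + 12*T(-4, 4)) - 1*(-141154)) + X(21) = (0 - 1*(-141154)) + (303 + 21) = (0 + 141154) + 324 = 141154 + 324 = 141478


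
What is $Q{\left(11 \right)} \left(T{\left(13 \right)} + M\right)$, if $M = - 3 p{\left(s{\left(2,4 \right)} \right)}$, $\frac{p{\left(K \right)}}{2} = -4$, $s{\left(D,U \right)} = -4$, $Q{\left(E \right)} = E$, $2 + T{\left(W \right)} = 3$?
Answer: $275$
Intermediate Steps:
$T{\left(W \right)} = 1$ ($T{\left(W \right)} = -2 + 3 = 1$)
$p{\left(K \right)} = -8$ ($p{\left(K \right)} = 2 \left(-4\right) = -8$)
$M = 24$ ($M = \left(-3\right) \left(-8\right) = 24$)
$Q{\left(11 \right)} \left(T{\left(13 \right)} + M\right) = 11 \left(1 + 24\right) = 11 \cdot 25 = 275$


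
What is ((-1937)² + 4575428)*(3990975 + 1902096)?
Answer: 49073941766187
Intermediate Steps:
((-1937)² + 4575428)*(3990975 + 1902096) = (3751969 + 4575428)*5893071 = 8327397*5893071 = 49073941766187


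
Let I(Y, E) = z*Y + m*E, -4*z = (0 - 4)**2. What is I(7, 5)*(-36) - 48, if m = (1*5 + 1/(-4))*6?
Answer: -4170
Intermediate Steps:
z = -4 (z = -(0 - 4)**2/4 = -1/4*(-4)**2 = -1/4*16 = -4)
m = 57/2 (m = (5 + 1*(-1/4))*6 = (5 - 1/4)*6 = (19/4)*6 = 57/2 ≈ 28.500)
I(Y, E) = -4*Y + 57*E/2
I(7, 5)*(-36) - 48 = (-4*7 + (57/2)*5)*(-36) - 48 = (-28 + 285/2)*(-36) - 48 = (229/2)*(-36) - 48 = -4122 - 48 = -4170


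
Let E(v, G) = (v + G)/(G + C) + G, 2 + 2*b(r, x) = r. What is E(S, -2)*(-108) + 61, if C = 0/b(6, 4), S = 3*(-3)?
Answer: -317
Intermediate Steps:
b(r, x) = -1 + r/2
S = -9
C = 0 (C = 0/(-1 + (½)*6) = 0/(-1 + 3) = 0/2 = 0*(½) = 0)
E(v, G) = G + (G + v)/G (E(v, G) = (v + G)/(G + 0) + G = (G + v)/G + G = G + (G + v)/G)
E(S, -2)*(-108) + 61 = (1 - 2 - 9/(-2))*(-108) + 61 = (1 - 2 - 9*(-½))*(-108) + 61 = (1 - 2 + 9/2)*(-108) + 61 = (7/2)*(-108) + 61 = -378 + 61 = -317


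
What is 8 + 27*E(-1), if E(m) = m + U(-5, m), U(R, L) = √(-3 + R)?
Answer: -19 + 54*I*√2 ≈ -19.0 + 76.368*I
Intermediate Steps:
E(m) = m + 2*I*√2 (E(m) = m + √(-3 - 5) = m + √(-8) = m + 2*I*√2)
8 + 27*E(-1) = 8 + 27*(-1 + 2*I*√2) = 8 + (-27 + 54*I*√2) = -19 + 54*I*√2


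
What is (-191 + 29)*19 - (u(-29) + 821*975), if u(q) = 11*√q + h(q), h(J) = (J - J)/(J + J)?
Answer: -803553 - 11*I*√29 ≈ -8.0355e+5 - 59.237*I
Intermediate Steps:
h(J) = 0 (h(J) = 0/((2*J)) = 0*(1/(2*J)) = 0)
u(q) = 11*√q (u(q) = 11*√q + 0 = 11*√q)
(-191 + 29)*19 - (u(-29) + 821*975) = (-191 + 29)*19 - (11*√(-29) + 821*975) = -162*19 - (11*(I*√29) + 800475) = -3078 - (11*I*√29 + 800475) = -3078 - (800475 + 11*I*√29) = -3078 + (-800475 - 11*I*√29) = -803553 - 11*I*√29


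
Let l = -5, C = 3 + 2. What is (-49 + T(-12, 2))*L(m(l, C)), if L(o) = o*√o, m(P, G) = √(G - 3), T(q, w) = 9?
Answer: -40*2^(¾) ≈ -67.272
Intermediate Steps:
C = 5
m(P, G) = √(-3 + G)
L(o) = o^(3/2)
(-49 + T(-12, 2))*L(m(l, C)) = (-49 + 9)*(√(-3 + 5))^(3/2) = -40*2^(¾)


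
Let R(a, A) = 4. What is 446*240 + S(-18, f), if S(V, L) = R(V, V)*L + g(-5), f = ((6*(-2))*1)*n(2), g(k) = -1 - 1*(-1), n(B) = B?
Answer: 106944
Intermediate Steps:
g(k) = 0 (g(k) = -1 + 1 = 0)
f = -24 (f = ((6*(-2))*1)*2 = -12*1*2 = -12*2 = -24)
S(V, L) = 4*L (S(V, L) = 4*L + 0 = 4*L)
446*240 + S(-18, f) = 446*240 + 4*(-24) = 107040 - 96 = 106944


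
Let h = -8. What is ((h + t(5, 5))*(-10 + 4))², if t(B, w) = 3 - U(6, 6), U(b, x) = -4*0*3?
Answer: 900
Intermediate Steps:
U(b, x) = 0 (U(b, x) = 0*3 = 0)
t(B, w) = 3 (t(B, w) = 3 - 1*0 = 3 + 0 = 3)
((h + t(5, 5))*(-10 + 4))² = ((-8 + 3)*(-10 + 4))² = (-5*(-6))² = 30² = 900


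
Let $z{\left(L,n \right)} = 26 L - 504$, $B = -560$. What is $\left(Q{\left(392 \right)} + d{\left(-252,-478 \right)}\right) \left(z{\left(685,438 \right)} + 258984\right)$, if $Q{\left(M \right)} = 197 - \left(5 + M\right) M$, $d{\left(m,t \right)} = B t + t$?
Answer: $30882314750$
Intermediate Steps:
$d{\left(m,t \right)} = - 559 t$ ($d{\left(m,t \right)} = - 560 t + t = - 559 t$)
$z{\left(L,n \right)} = -504 + 26 L$
$Q{\left(M \right)} = 197 - M \left(5 + M\right)$
$\left(Q{\left(392 \right)} + d{\left(-252,-478 \right)}\right) \left(z{\left(685,438 \right)} + 258984\right) = \left(\left(197 - 392^{2} - 1960\right) - -267202\right) \left(\left(-504 + 26 \cdot 685\right) + 258984\right) = \left(\left(197 - 153664 - 1960\right) + 267202\right) \left(\left(-504 + 17810\right) + 258984\right) = \left(\left(197 - 153664 - 1960\right) + 267202\right) \left(17306 + 258984\right) = \left(-155427 + 267202\right) 276290 = 111775 \cdot 276290 = 30882314750$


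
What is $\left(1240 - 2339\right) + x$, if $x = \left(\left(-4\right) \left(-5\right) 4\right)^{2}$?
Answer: $5301$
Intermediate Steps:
$x = 6400$ ($x = \left(20 \cdot 4\right)^{2} = 80^{2} = 6400$)
$\left(1240 - 2339\right) + x = \left(1240 - 2339\right) + 6400 = -1099 + 6400 = 5301$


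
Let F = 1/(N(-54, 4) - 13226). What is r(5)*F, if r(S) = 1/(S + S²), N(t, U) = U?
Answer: -1/396660 ≈ -2.5211e-6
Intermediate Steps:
F = -1/13222 (F = 1/(4 - 13226) = 1/(-13222) = -1/13222 ≈ -7.5632e-5)
r(5)*F = (1/(5*(1 + 5)))*(-1/13222) = ((⅕)/6)*(-1/13222) = ((⅕)*(⅙))*(-1/13222) = (1/30)*(-1/13222) = -1/396660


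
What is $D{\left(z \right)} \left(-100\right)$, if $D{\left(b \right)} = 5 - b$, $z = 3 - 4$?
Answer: $-600$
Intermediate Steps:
$z = -1$ ($z = 3 - 4 = -1$)
$D{\left(z \right)} \left(-100\right) = \left(5 - -1\right) \left(-100\right) = \left(5 + 1\right) \left(-100\right) = 6 \left(-100\right) = -600$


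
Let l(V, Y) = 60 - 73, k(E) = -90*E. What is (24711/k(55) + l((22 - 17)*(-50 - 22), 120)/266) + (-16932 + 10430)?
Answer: -713985073/109725 ≈ -6507.0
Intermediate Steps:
l(V, Y) = -13
(24711/k(55) + l((22 - 17)*(-50 - 22), 120)/266) + (-16932 + 10430) = (24711/((-90*55)) - 13/266) + (-16932 + 10430) = (24711/(-4950) - 13*1/266) - 6502 = (24711*(-1/4950) - 13/266) - 6502 = (-8237/1650 - 13/266) - 6502 = -553123/109725 - 6502 = -713985073/109725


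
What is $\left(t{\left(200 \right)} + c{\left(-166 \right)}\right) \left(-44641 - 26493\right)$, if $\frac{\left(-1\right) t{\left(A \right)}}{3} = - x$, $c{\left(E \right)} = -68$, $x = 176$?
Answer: $-32721640$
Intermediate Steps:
$t{\left(A \right)} = 528$ ($t{\left(A \right)} = - 3 \left(\left(-1\right) 176\right) = \left(-3\right) \left(-176\right) = 528$)
$\left(t{\left(200 \right)} + c{\left(-166 \right)}\right) \left(-44641 - 26493\right) = \left(528 - 68\right) \left(-44641 - 26493\right) = 460 \left(-71134\right) = -32721640$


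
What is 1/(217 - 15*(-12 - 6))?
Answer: 1/487 ≈ 0.0020534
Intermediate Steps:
1/(217 - 15*(-12 - 6)) = 1/(217 - 15*(-18)) = 1/(217 + 270) = 1/487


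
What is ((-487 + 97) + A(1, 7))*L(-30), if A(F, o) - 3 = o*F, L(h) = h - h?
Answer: 0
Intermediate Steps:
L(h) = 0
A(F, o) = 3 + F*o (A(F, o) = 3 + o*F = 3 + F*o)
((-487 + 97) + A(1, 7))*L(-30) = ((-487 + 97) + (3 + 1*7))*0 = (-390 + (3 + 7))*0 = (-390 + 10)*0 = -380*0 = 0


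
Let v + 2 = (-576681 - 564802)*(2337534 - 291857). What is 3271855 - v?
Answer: 2335108790848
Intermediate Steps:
v = -2335105518993 (v = -2 + (-576681 - 564802)*(2337534 - 291857) = -2 - 1141483*2045677 = -2 - 2335105518991 = -2335105518993)
3271855 - v = 3271855 - 1*(-2335105518993) = 3271855 + 2335105518993 = 2335108790848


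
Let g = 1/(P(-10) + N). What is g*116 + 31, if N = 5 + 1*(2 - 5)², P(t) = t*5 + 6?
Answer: 407/15 ≈ 27.133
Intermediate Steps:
P(t) = 6 + 5*t (P(t) = 5*t + 6 = 6 + 5*t)
N = 14 (N = 5 + 1*(-3)² = 5 + 1*9 = 5 + 9 = 14)
g = -1/30 (g = 1/((6 + 5*(-10)) + 14) = 1/((6 - 50) + 14) = 1/(-44 + 14) = 1/(-30) = -1/30 ≈ -0.033333)
g*116 + 31 = -1/30*116 + 31 = -58/15 + 31 = 407/15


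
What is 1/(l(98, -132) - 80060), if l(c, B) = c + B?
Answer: -1/80094 ≈ -1.2485e-5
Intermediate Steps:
l(c, B) = B + c
1/(l(98, -132) - 80060) = 1/((-132 + 98) - 80060) = 1/(-34 - 80060) = 1/(-80094) = -1/80094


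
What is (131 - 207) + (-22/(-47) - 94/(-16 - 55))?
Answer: -247632/3337 ≈ -74.208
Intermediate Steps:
(131 - 207) + (-22/(-47) - 94/(-16 - 55)) = -76 + (-22*(-1/47) - 94/(-71)) = -76 + (22/47 - 94*(-1/71)) = -76 + (22/47 + 94/71) = -76 + 5980/3337 = -247632/3337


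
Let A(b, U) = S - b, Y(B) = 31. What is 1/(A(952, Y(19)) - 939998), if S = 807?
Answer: -1/940143 ≈ -1.0637e-6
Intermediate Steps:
A(b, U) = 807 - b
1/(A(952, Y(19)) - 939998) = 1/((807 - 1*952) - 939998) = 1/((807 - 952) - 939998) = 1/(-145 - 939998) = 1/(-940143) = -1/940143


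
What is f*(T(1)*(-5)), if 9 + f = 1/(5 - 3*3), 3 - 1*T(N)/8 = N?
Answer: 740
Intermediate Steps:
T(N) = 24 - 8*N
f = -37/4 (f = -9 + 1/(5 - 3*3) = -9 + 1/(5 - 9) = -9 + 1/(-4) = -9 - ¼ = -37/4 ≈ -9.2500)
f*(T(1)*(-5)) = -37*(24 - 8*1)*(-5)/4 = -37*(24 - 8)*(-5)/4 = -148*(-5) = -37/4*(-80) = 740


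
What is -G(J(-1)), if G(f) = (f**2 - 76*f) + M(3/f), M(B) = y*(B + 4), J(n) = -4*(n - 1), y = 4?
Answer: 1053/2 ≈ 526.50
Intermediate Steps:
J(n) = 4 - 4*n (J(n) = -4*(-1 + n) = 4 - 4*n)
M(B) = 16 + 4*B (M(B) = 4*(B + 4) = 4*(4 + B) = 16 + 4*B)
G(f) = 16 + f**2 - 76*f + 12/f (G(f) = (f**2 - 76*f) + (16 + 4*(3/f)) = (f**2 - 76*f) + (16 + 12/f) = 16 + f**2 - 76*f + 12/f)
-G(J(-1)) = -(16 + (4 - 4*(-1))**2 - 76*(4 - 4*(-1)) + 12/(4 - 4*(-1))) = -(16 + (4 + 4)**2 - 76*(4 + 4) + 12/(4 + 4)) = -(16 + 8**2 - 76*8 + 12/8) = -(16 + 64 - 608 + 12*(1/8)) = -(16 + 64 - 608 + 3/2) = -1*(-1053/2) = 1053/2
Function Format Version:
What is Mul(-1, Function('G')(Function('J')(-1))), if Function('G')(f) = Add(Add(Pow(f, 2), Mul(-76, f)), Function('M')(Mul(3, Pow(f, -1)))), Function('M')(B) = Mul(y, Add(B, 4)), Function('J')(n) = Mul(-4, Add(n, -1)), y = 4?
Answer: Rational(1053, 2) ≈ 526.50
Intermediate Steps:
Function('J')(n) = Add(4, Mul(-4, n)) (Function('J')(n) = Mul(-4, Add(-1, n)) = Add(4, Mul(-4, n)))
Function('M')(B) = Add(16, Mul(4, B)) (Function('M')(B) = Mul(4, Add(B, 4)) = Mul(4, Add(4, B)) = Add(16, Mul(4, B)))
Function('G')(f) = Add(16, Pow(f, 2), Mul(-76, f), Mul(12, Pow(f, -1))) (Function('G')(f) = Add(Add(Pow(f, 2), Mul(-76, f)), Add(16, Mul(4, Mul(3, Pow(f, -1))))) = Add(Add(Pow(f, 2), Mul(-76, f)), Add(16, Mul(12, Pow(f, -1)))) = Add(16, Pow(f, 2), Mul(-76, f), Mul(12, Pow(f, -1))))
Mul(-1, Function('G')(Function('J')(-1))) = Mul(-1, Add(16, Pow(Add(4, Mul(-4, -1)), 2), Mul(-76, Add(4, Mul(-4, -1))), Mul(12, Pow(Add(4, Mul(-4, -1)), -1)))) = Mul(-1, Add(16, Pow(Add(4, 4), 2), Mul(-76, Add(4, 4)), Mul(12, Pow(Add(4, 4), -1)))) = Mul(-1, Add(16, Pow(8, 2), Mul(-76, 8), Mul(12, Pow(8, -1)))) = Mul(-1, Add(16, 64, -608, Mul(12, Rational(1, 8)))) = Mul(-1, Add(16, 64, -608, Rational(3, 2))) = Mul(-1, Rational(-1053, 2)) = Rational(1053, 2)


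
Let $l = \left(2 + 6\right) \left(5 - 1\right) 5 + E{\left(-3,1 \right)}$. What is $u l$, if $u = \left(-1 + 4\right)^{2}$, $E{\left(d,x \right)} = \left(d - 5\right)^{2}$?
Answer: $2016$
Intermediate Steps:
$E{\left(d,x \right)} = \left(-5 + d\right)^{2}$
$u = 9$ ($u = 3^{2} = 9$)
$l = 224$ ($l = \left(2 + 6\right) \left(5 - 1\right) 5 + \left(-5 - 3\right)^{2} = 8 \cdot 4 \cdot 5 + \left(-8\right)^{2} = 32 \cdot 5 + 64 = 160 + 64 = 224$)
$u l = 9 \cdot 224 = 2016$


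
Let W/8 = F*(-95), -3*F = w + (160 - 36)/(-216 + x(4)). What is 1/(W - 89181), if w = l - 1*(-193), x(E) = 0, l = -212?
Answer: -81/7625321 ≈ -1.0623e-5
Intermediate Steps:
w = -19 (w = -212 - 1*(-193) = -212 + 193 = -19)
F = 1057/162 (F = -(-19 + (160 - 36)/(-216 + 0))/3 = -(-19 + 124/(-216))/3 = -(-19 + 124*(-1/216))/3 = -(-19 - 31/54)/3 = -⅓*(-1057/54) = 1057/162 ≈ 6.5247)
W = -401660/81 (W = 8*((1057/162)*(-95)) = 8*(-100415/162) = -401660/81 ≈ -4958.8)
1/(W - 89181) = 1/(-401660/81 - 89181) = 1/(-7625321/81) = -81/7625321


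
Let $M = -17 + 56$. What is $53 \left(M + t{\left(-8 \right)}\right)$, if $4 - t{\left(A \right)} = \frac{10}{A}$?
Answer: $\frac{9381}{4} \approx 2345.3$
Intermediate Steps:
$t{\left(A \right)} = 4 - \frac{10}{A}$
$M = 39$
$53 \left(M + t{\left(-8 \right)}\right) = 53 \left(39 + \left(4 - \frac{10}{-8}\right)\right) = 53 \left(39 + \left(4 - - \frac{5}{4}\right)\right) = 53 \left(39 + \left(4 + \frac{5}{4}\right)\right) = 53 \left(39 + \frac{21}{4}\right) = 53 \cdot \frac{177}{4} = \frac{9381}{4}$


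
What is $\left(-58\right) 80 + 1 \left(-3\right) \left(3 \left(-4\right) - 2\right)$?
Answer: $-4598$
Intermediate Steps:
$\left(-58\right) 80 + 1 \left(-3\right) \left(3 \left(-4\right) - 2\right) = -4640 - 3 \left(-12 - 2\right) = -4640 - -42 = -4640 + 42 = -4598$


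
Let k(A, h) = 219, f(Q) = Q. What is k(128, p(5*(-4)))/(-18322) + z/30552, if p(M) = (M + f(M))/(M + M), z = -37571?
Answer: -347533375/279886872 ≈ -1.2417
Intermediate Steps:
p(M) = 1 (p(M) = (M + M)/(M + M) = (2*M)/((2*M)) = (2*M)*(1/(2*M)) = 1)
k(128, p(5*(-4)))/(-18322) + z/30552 = 219/(-18322) - 37571/30552 = 219*(-1/18322) - 37571*1/30552 = -219/18322 - 37571/30552 = -347533375/279886872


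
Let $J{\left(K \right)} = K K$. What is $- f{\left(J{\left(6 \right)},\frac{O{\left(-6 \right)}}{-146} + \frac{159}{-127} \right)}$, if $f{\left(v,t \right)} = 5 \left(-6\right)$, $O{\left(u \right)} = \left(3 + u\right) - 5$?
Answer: $30$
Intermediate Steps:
$J{\left(K \right)} = K^{2}$
$O{\left(u \right)} = -2 + u$
$f{\left(v,t \right)} = -30$
$- f{\left(J{\left(6 \right)},\frac{O{\left(-6 \right)}}{-146} + \frac{159}{-127} \right)} = \left(-1\right) \left(-30\right) = 30$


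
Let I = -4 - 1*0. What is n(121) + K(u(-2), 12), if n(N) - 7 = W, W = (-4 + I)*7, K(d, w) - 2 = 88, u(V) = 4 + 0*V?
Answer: 41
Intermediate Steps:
I = -4 (I = -4 + 0 = -4)
u(V) = 4 (u(V) = 4 + 0 = 4)
K(d, w) = 90 (K(d, w) = 2 + 88 = 90)
W = -56 (W = (-4 - 4)*7 = -8*7 = -56)
n(N) = -49 (n(N) = 7 - 56 = -49)
n(121) + K(u(-2), 12) = -49 + 90 = 41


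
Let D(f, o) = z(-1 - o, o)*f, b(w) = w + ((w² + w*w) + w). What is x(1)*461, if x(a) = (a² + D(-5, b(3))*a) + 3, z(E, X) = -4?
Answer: 11064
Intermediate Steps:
b(w) = 2*w + 2*w² (b(w) = w + ((w² + w²) + w) = w + (2*w² + w) = w + (w + 2*w²) = 2*w + 2*w²)
D(f, o) = -4*f
x(a) = 3 + a² + 20*a (x(a) = (a² + (-4*(-5))*a) + 3 = (a² + 20*a) + 3 = 3 + a² + 20*a)
x(1)*461 = (3 + 1² + 20*1)*461 = (3 + 1 + 20)*461 = 24*461 = 11064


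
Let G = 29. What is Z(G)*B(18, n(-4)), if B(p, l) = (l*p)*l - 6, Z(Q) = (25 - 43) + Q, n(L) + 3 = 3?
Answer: -66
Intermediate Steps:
n(L) = 0 (n(L) = -3 + 3 = 0)
Z(Q) = -18 + Q
B(p, l) = -6 + p*l² (B(p, l) = p*l² - 6 = -6 + p*l²)
Z(G)*B(18, n(-4)) = (-18 + 29)*(-6 + 18*0²) = 11*(-6 + 18*0) = 11*(-6 + 0) = 11*(-6) = -66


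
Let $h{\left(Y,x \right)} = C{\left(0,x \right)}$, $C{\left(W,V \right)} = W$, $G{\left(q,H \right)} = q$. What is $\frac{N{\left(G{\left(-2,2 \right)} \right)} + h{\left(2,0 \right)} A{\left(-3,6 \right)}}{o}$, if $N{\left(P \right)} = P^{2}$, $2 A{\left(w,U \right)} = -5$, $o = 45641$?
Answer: $\frac{4}{45641} \approx 8.764 \cdot 10^{-5}$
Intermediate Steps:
$A{\left(w,U \right)} = - \frac{5}{2}$ ($A{\left(w,U \right)} = \frac{1}{2} \left(-5\right) = - \frac{5}{2}$)
$h{\left(Y,x \right)} = 0$
$\frac{N{\left(G{\left(-2,2 \right)} \right)} + h{\left(2,0 \right)} A{\left(-3,6 \right)}}{o} = \frac{\left(-2\right)^{2} + 0 \left(- \frac{5}{2}\right)}{45641} = \left(4 + 0\right) \frac{1}{45641} = 4 \cdot \frac{1}{45641} = \frac{4}{45641}$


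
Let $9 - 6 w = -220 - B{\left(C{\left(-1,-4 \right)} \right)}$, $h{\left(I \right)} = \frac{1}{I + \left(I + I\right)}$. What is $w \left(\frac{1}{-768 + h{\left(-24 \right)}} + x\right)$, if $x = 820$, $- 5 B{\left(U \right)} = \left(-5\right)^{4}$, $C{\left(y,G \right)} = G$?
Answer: $\frac{2357860336}{165891} \approx 14213.0$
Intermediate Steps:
$h{\left(I \right)} = \frac{1}{3 I}$ ($h{\left(I \right)} = \frac{1}{I + 2 I} = \frac{1}{3 I}$)
$B{\left(U \right)} = -125$ ($B{\left(U \right)} = - \frac{\left(-5\right)^{4}}{5} = \left(- \frac{1}{5}\right) 625 = -125$)
$w = \frac{52}{3}$ ($w = \frac{3}{2} - \frac{-220 - -125}{6} = \frac{3}{2} - \frac{-220 + 125}{6} = \frac{3}{2} - - \frac{95}{6} = \frac{3}{2} + \frac{95}{6} = \frac{52}{3} \approx 17.333$)
$w \left(\frac{1}{-768 + h{\left(-24 \right)}} + x\right) = \frac{52 \left(\frac{1}{-768 + \frac{1}{3 \left(-24\right)}} + 820\right)}{3} = \frac{52 \left(\frac{1}{-768 + \frac{1}{3} \left(- \frac{1}{24}\right)} + 820\right)}{3} = \frac{52 \left(\frac{1}{-768 - \frac{1}{72}} + 820\right)}{3} = \frac{52 \left(\frac{1}{- \frac{55297}{72}} + 820\right)}{3} = \frac{52 \left(- \frac{72}{55297} + 820\right)}{3} = \frac{52}{3} \cdot \frac{45343468}{55297} = \frac{2357860336}{165891}$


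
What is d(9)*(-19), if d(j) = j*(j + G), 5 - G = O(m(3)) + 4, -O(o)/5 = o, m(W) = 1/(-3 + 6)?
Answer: -1995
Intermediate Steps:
m(W) = ⅓ (m(W) = 1/3 = ⅓)
O(o) = -5*o
G = 8/3 (G = 5 - (-5*⅓ + 4) = 5 - (-5/3 + 4) = 5 - 1*7/3 = 5 - 7/3 = 8/3 ≈ 2.6667)
d(j) = j*(8/3 + j) (d(j) = j*(j + 8/3) = j*(8/3 + j))
d(9)*(-19) = ((⅓)*9*(8 + 3*9))*(-19) = ((⅓)*9*(8 + 27))*(-19) = ((⅓)*9*35)*(-19) = 105*(-19) = -1995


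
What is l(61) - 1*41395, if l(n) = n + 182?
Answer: -41152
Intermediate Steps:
l(n) = 182 + n
l(61) - 1*41395 = (182 + 61) - 1*41395 = 243 - 41395 = -41152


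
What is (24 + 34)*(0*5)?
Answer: 0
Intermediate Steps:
(24 + 34)*(0*5) = 58*0 = 0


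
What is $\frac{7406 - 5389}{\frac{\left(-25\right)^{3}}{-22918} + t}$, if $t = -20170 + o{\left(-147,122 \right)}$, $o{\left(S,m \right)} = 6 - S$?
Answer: $- \frac{46225606}{458733981} \approx -0.10077$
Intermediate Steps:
$t = -20017$ ($t = -20170 + \left(6 - -147\right) = -20170 + \left(6 + 147\right) = -20170 + 153 = -20017$)
$\frac{7406 - 5389}{\frac{\left(-25\right)^{3}}{-22918} + t} = \frac{7406 - 5389}{\frac{\left(-25\right)^{3}}{-22918} - 20017} = \frac{2017}{\left(-15625\right) \left(- \frac{1}{22918}\right) - 20017} = \frac{2017}{\frac{15625}{22918} - 20017} = \frac{2017}{- \frac{458733981}{22918}} = 2017 \left(- \frac{22918}{458733981}\right) = - \frac{46225606}{458733981}$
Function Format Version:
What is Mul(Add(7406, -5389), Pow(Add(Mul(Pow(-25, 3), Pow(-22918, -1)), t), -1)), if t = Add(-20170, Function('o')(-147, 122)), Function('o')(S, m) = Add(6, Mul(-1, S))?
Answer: Rational(-46225606, 458733981) ≈ -0.10077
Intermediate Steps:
t = -20017 (t = Add(-20170, Add(6, Mul(-1, -147))) = Add(-20170, Add(6, 147)) = Add(-20170, 153) = -20017)
Mul(Add(7406, -5389), Pow(Add(Mul(Pow(-25, 3), Pow(-22918, -1)), t), -1)) = Mul(Add(7406, -5389), Pow(Add(Mul(Pow(-25, 3), Pow(-22918, -1)), -20017), -1)) = Mul(2017, Pow(Add(Mul(-15625, Rational(-1, 22918)), -20017), -1)) = Mul(2017, Pow(Add(Rational(15625, 22918), -20017), -1)) = Mul(2017, Pow(Rational(-458733981, 22918), -1)) = Mul(2017, Rational(-22918, 458733981)) = Rational(-46225606, 458733981)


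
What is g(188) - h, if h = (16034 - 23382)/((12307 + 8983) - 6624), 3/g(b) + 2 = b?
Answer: 235121/454646 ≈ 0.51715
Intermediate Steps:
g(b) = 3/(-2 + b)
h = -3674/7333 (h = -7348/(21290 - 6624) = -7348/14666 = -7348*1/14666 = -3674/7333 ≈ -0.50102)
g(188) - h = 3/(-2 + 188) - 1*(-3674/7333) = 3/186 + 3674/7333 = 3*(1/186) + 3674/7333 = 1/62 + 3674/7333 = 235121/454646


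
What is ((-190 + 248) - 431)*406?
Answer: -151438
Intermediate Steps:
((-190 + 248) - 431)*406 = (58 - 431)*406 = -373*406 = -151438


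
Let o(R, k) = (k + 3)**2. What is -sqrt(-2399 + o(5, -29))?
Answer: -I*sqrt(1723) ≈ -41.509*I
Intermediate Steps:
o(R, k) = (3 + k)**2
-sqrt(-2399 + o(5, -29)) = -sqrt(-2399 + (3 - 29)**2) = -sqrt(-2399 + (-26)**2) = -sqrt(-2399 + 676) = -sqrt(-1723) = -I*sqrt(1723)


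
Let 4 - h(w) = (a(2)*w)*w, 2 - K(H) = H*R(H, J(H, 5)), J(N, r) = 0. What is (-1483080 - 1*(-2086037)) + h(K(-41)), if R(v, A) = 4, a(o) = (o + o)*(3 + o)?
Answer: 51841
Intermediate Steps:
a(o) = 2*o*(3 + o) (a(o) = (2*o)*(3 + o) = 2*o*(3 + o))
K(H) = 2 - 4*H (K(H) = 2 - H*4 = 2 - 4*H)
h(w) = 4 - 20*w² (h(w) = 4 - (2*2*(3 + 2))*w*w = 4 - (2*2*5)*w*w = 4 - 20*w*w = 4 - 20*w²)
(-1483080 - 1*(-2086037)) + h(K(-41)) = (-1483080 - 1*(-2086037)) + (4 - 20*(2 - 4*(-41))²) = (-1483080 + 2086037) + (4 - 20*(2 + 164)²) = 602957 + (4 - 20*166²) = 602957 + (4 - 20*27556) = 602957 + (4 - 551120) = 602957 - 551116 = 51841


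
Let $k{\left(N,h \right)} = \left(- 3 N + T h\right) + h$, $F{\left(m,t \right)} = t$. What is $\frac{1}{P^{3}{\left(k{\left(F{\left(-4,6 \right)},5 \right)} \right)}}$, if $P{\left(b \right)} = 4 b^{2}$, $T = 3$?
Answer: $\frac{1}{4096} \approx 0.00024414$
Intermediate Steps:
$k{\left(N,h \right)} = - 3 N + 4 h$ ($k{\left(N,h \right)} = \left(- 3 N + 3 h\right) + h = - 3 N + 4 h$)
$\frac{1}{P^{3}{\left(k{\left(F{\left(-4,6 \right)},5 \right)} \right)}} = \frac{1}{\left(4 \left(\left(-3\right) 6 + 4 \cdot 5\right)^{2}\right)^{3}} = \frac{1}{\left(4 \left(-18 + 20\right)^{2}\right)^{3}} = \frac{1}{\left(4 \cdot 2^{2}\right)^{3}} = \frac{1}{\left(4 \cdot 4\right)^{3}} = \frac{1}{16^{3}} = \frac{1}{4096}$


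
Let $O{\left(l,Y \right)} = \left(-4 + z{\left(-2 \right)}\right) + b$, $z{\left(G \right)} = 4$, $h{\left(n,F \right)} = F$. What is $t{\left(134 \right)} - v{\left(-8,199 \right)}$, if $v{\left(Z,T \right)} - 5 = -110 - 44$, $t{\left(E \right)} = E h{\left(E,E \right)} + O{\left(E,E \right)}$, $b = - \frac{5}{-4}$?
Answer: $\frac{72425}{4} \approx 18106.0$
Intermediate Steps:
$b = \frac{5}{4}$ ($b = \left(-5\right) \left(- \frac{1}{4}\right) = \frac{5}{4} \approx 1.25$)
$O{\left(l,Y \right)} = \frac{5}{4}$ ($O{\left(l,Y \right)} = \left(-4 + 4\right) + \frac{5}{4} = 0 + \frac{5}{4} = \frac{5}{4}$)
$t{\left(E \right)} = \frac{5}{4} + E^{2}$ ($t{\left(E \right)} = E E + \frac{5}{4} = E^{2} + \frac{5}{4} = \frac{5}{4} + E^{2}$)
$v{\left(Z,T \right)} = -149$ ($v{\left(Z,T \right)} = 5 - 154 = -149$)
$t{\left(134 \right)} - v{\left(-8,199 \right)} = \left(\frac{5}{4} + 134^{2}\right) - -149 = \left(\frac{5}{4} + 17956\right) + 149 = \frac{71829}{4} + 149 = \frac{72425}{4}$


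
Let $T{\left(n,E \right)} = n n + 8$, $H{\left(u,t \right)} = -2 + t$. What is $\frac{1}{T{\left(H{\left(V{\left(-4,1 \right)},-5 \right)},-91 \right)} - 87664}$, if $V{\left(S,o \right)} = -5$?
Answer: $- \frac{1}{87607} \approx -1.1415 \cdot 10^{-5}$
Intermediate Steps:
$T{\left(n,E \right)} = 8 + n^{2}$ ($T{\left(n,E \right)} = n^{2} + 8 = 8 + n^{2}$)
$\frac{1}{T{\left(H{\left(V{\left(-4,1 \right)},-5 \right)},-91 \right)} - 87664} = \frac{1}{\left(8 + \left(-2 - 5\right)^{2}\right) - 87664} = \frac{1}{\left(8 + \left(-7\right)^{2}\right) - 87664} = \frac{1}{\left(8 + 49\right) - 87664} = \frac{1}{57 - 87664} = \frac{1}{-87607} = - \frac{1}{87607}$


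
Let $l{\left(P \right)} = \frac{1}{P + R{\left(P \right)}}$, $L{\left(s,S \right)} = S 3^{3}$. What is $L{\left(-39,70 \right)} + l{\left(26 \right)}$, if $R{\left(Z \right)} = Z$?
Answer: $\frac{98281}{52} \approx 1890.0$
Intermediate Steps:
$L{\left(s,S \right)} = 27 S$ ($L{\left(s,S \right)} = S 27 = 27 S$)
$l{\left(P \right)} = \frac{1}{2 P}$ ($l{\left(P \right)} = \frac{1}{P + P} = \frac{1}{2 P}$)
$L{\left(-39,70 \right)} + l{\left(26 \right)} = 27 \cdot 70 + \frac{1}{2 \cdot 26} = 1890 + \frac{1}{2} \cdot \frac{1}{26} = 1890 + \frac{1}{52} = \frac{98281}{52}$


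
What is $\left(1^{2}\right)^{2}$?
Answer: $1$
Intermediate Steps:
$\left(1^{2}\right)^{2} = 1^{2} = 1$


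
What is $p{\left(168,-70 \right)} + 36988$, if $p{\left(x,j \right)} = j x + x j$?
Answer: $13468$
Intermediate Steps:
$p{\left(x,j \right)} = 2 j x$ ($p{\left(x,j \right)} = j x + j x = 2 j x$)
$p{\left(168,-70 \right)} + 36988 = 2 \left(-70\right) 168 + 36988 = -23520 + 36988 = 13468$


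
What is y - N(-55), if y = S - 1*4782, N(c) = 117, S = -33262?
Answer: -38161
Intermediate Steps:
y = -38044 (y = -33262 - 1*4782 = -33262 - 4782 = -38044)
y - N(-55) = -38044 - 1*117 = -38044 - 117 = -38161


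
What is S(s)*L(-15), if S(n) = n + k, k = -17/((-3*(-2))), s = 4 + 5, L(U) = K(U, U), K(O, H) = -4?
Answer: -74/3 ≈ -24.667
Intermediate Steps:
L(U) = -4
s = 9
k = -17/6 ≈ -2.8333
S(n) = -17/6 + n (S(n) = n - 17/6 = -17/6 + n)
S(s)*L(-15) = (-17/6 + 9)*(-4) = (37/6)*(-4) = -74/3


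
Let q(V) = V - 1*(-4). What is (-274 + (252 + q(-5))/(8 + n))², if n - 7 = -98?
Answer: 528678049/6889 ≈ 76742.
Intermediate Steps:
n = -91 (n = 7 - 98 = -91)
q(V) = 4 + V (q(V) = V + 4 = 4 + V)
(-274 + (252 + q(-5))/(8 + n))² = (-274 + (252 + (4 - 5))/(8 - 91))² = (-274 + (252 - 1)/(-83))² = (-274 + 251*(-1/83))² = (-274 - 251/83)² = (-22993/83)² = 528678049/6889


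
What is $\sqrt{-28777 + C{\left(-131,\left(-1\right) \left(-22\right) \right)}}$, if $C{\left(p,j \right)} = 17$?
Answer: $2 i \sqrt{7190} \approx 169.59 i$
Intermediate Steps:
$\sqrt{-28777 + C{\left(-131,\left(-1\right) \left(-22\right) \right)}} = \sqrt{-28777 + 17} = \sqrt{-28760} = 2 i \sqrt{7190}$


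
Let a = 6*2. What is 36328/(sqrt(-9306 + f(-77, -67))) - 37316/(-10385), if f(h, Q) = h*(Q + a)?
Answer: 37316/10385 - 36328*I*sqrt(5071)/5071 ≈ 3.5933 - 510.15*I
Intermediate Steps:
a = 12
f(h, Q) = h*(12 + Q) (f(h, Q) = h*(Q + 12) = h*(12 + Q))
36328/(sqrt(-9306 + f(-77, -67))) - 37316/(-10385) = 36328/(sqrt(-9306 - 77*(12 - 67))) - 37316/(-10385) = 36328/(sqrt(-9306 - 77*(-55))) - 37316*(-1/10385) = 36328/(sqrt(-9306 + 4235)) + 37316/10385 = 36328/(sqrt(-5071)) + 37316/10385 = 36328/((I*sqrt(5071))) + 37316/10385 = 36328*(-I*sqrt(5071)/5071) + 37316/10385 = -36328*I*sqrt(5071)/5071 + 37316/10385 = 37316/10385 - 36328*I*sqrt(5071)/5071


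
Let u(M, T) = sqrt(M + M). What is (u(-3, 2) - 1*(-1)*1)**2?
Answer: (1 + I*sqrt(6))**2 ≈ -5.0 + 4.899*I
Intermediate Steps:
u(M, T) = sqrt(2)*sqrt(M) (u(M, T) = sqrt(2*M) = sqrt(2)*sqrt(M))
(u(-3, 2) - 1*(-1)*1)**2 = (sqrt(2)*sqrt(-3) - 1*(-1)*1)**2 = (sqrt(2)*(I*sqrt(3)) + 1*1)**2 = (I*sqrt(6) + 1)**2 = (1 + I*sqrt(6))**2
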